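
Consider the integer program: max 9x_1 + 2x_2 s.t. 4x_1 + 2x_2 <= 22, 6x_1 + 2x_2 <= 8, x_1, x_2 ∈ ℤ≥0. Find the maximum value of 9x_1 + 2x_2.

11

The continuous relaxation peaks at (1.33, 0) with value 12.00; rounding to a feasible lattice point costs some objective.
(x_1,x_2)=(1,1): 4·1+2·1=6≤22, 6·1+2·1=8≤8, objective 11.
(x_1,x_2)=(1,0): 4·1+2·0=4≤22, 6·1+2·0=6≤8, objective 9.
(x_1,x_2)=(0,2): 4·0+2·2=4≤22, 6·0+2·2=4≤8, objective 4.
Maximum is 11 at (x_1,x_2)=(1,1).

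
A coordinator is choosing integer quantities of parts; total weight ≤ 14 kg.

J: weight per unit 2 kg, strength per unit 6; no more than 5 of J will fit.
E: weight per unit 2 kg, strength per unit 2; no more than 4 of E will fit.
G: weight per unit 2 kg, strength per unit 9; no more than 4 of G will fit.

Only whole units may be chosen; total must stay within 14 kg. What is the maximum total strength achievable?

54

This is a bounded integer knapsack.
3×J and 4×G: weight 14 ≤ 14, strength 3·6 + 4·9 = 54.
4×J and 3×G: weight 14 ≤ 14, strength 4·6 + 3·9 = 51.
Best is 54.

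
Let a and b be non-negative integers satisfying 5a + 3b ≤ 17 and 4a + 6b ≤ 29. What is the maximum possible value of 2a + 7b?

30

The continuous relaxation peaks at (0, 4.83) with value 33.83; rounding to a feasible lattice point costs some objective.
(a,b)=(1,4): 5·1+3·4=17≤17, 4·1+6·4=28≤29, objective 30.
(a,b)=(0,4): 5·0+3·4=12≤17, 4·0+6·4=24≤29, objective 28.
No feasible integer point exceeds 30.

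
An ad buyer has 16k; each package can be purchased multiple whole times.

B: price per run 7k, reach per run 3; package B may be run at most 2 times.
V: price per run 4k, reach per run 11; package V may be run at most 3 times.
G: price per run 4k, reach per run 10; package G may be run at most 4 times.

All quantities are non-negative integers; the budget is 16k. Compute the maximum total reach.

43

This is a bounded integer knapsack.
Take 3×V and 1×G: price 16 ≤ 16, reach 3·11 + 1·10 = 43.
V has the best ratio (11/4) and is taken to its limit of 3; remaining capacity is filled optimally with the others.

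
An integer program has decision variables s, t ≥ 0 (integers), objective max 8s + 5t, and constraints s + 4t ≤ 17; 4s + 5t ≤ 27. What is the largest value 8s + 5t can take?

48

Relaxing integrality, the LP optimum is 54.00 at (s,t) = (6.75, 0), which is not an integer point.
(s,t)=(6,0): 1·6+4·0=6≤17, 4·6+5·0=24≤27, objective 48.
(s,t)=(5,1): 1·5+4·1=9≤17, 4·5+5·1=25≤27, objective 45.
(s,t)=(5,0): 1·5+4·0=5≤17, 4·5+5·0=20≤27, objective 40.
No feasible integer point exceeds 48.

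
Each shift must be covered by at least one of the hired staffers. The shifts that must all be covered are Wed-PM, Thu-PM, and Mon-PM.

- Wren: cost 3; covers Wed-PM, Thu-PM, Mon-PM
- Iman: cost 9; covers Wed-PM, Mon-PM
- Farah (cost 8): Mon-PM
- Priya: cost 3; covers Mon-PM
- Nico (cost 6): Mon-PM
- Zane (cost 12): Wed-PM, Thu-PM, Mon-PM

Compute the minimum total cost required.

Wren alone covers Wed-PM, Thu-PM, Mon-PM — every shift.
Total cost: 3.
No cover costs less than 3.

3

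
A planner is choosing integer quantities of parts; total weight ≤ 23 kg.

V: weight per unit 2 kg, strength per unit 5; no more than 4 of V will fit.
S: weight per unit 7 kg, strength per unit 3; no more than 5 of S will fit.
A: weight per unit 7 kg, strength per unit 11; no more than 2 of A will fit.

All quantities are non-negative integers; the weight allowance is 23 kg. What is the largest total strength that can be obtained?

This is a bounded integer knapsack.
V has the best ratio (5/2); taking only V gives at most 4×5 = 20 (stopped by the supply cap of 4).
Mixing does better — 4×V and 2×A: weight 22 ≤ 23, strength 4·5 + 2·11 = 42.

42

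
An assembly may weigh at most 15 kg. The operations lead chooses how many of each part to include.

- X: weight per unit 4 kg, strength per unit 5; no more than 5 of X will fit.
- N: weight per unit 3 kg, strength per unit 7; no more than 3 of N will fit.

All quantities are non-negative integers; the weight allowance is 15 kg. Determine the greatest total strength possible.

1×X and 3×N: weight 13 ≤ 15, strength 1·5 + 3·7 = 26.
2×X and 2×N: weight 14 ≤ 15, strength 2·5 + 2·7 = 24.
Best is 26.

26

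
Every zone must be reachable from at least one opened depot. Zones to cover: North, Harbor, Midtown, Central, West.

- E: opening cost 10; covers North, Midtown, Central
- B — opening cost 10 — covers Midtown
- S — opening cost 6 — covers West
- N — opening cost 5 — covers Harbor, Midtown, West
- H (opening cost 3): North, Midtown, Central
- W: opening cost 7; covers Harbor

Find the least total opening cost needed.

8

Choose N and H: together they cover North, Harbor, Midtown, Central, West — every zone.
Total opening cost: 5 + 3 = 8.
No cover costs less than 8.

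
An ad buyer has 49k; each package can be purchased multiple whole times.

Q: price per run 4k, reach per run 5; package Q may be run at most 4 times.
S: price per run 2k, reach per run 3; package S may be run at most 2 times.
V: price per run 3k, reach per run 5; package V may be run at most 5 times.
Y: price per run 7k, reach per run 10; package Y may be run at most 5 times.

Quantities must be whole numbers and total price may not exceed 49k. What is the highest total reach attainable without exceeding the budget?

73

V has the best ratio (5/3); taking only V gives at most 5×5 = 25 (stopped by the supply cap of 5).
Mixing does better — 1×S, 4×V, and 5×Y: price 49 ≤ 49, reach 1·3 + 4·5 + 5·10 = 73.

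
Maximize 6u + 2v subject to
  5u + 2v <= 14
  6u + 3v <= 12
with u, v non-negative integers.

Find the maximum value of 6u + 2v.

(u,v)=(2,0): 5·2+2·0=10≤14, 6·2+3·0=12≤12, objective 12.
(u,v)=(1,1): 5·1+2·1=7≤14, 6·1+3·1=9≤12, objective 8.
(u,v)=(1,0): 5·1+2·0=5≤14, 6·1+3·0=6≤12, objective 6.
Maximum is 12 at (u,v)=(2,0).

12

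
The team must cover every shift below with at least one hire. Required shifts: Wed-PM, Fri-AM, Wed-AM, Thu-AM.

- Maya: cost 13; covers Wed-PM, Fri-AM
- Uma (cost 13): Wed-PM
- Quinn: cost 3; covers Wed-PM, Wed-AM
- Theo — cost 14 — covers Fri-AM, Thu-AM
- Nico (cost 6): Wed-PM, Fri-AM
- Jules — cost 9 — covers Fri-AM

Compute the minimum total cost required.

17

Choose Quinn and Theo: together they cover Wed-PM, Fri-AM, Wed-AM, Thu-AM — every shift.
Total cost: 3 + 14 = 17.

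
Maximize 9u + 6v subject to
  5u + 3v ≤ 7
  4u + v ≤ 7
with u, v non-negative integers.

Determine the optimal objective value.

The continuous relaxation peaks at (0, 2.33) with value 14.00; rounding to a feasible lattice point costs some objective.
(u,v)=(0,2): 5·0+3·2=6≤7, 4·0+1·2=2≤7, objective 12.
(u,v)=(0,1): 5·0+3·1=3≤7, 4·0+1·1=1≤7, objective 6.
Maximum is 12 at (u,v)=(0,2).

12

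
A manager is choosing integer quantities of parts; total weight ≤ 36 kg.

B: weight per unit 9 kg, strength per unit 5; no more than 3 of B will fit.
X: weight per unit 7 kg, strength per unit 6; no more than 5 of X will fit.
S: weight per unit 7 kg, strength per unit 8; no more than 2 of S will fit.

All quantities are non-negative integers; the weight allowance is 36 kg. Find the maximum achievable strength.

S has the best ratio (8/7); taking only S gives at most 2×8 = 16 (stopped by the supply cap of 2).
Mixing does better — 3×X and 2×S: weight 35 ≤ 36, strength 3·6 + 2·8 = 34.

34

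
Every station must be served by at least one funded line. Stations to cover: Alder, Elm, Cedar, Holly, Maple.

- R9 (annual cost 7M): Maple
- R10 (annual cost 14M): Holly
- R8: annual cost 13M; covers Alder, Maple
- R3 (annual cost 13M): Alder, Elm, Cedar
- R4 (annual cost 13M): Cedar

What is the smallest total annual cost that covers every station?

This is an integer covering problem.
Choose R9, R10, and R3: together they cover Alder, Elm, Cedar, Holly, Maple — every station.
Total annual cost: 7 + 14 + 13 = 34.
No cover costs less than 34.

34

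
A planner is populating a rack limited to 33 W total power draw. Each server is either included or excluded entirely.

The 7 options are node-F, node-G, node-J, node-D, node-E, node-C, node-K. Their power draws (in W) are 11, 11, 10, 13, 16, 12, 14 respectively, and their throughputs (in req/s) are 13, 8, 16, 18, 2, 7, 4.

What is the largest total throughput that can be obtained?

Take node-F, node-G, and node-J: power draw 11 + 11 + 10 = 32 ≤ 33, throughput 13 + 8 + 16 = 37.
No other feasible combination does better.

37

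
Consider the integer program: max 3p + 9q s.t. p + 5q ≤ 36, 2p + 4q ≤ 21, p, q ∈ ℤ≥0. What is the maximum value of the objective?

(p,q)=(0,5): 1·0+5·5=25≤36, 2·0+4·5=20≤21, objective 45.
(p,q)=(1,4): 1·1+5·4=21≤36, 2·1+4·4=18≤21, objective 39.
No feasible integer point exceeds 45.

45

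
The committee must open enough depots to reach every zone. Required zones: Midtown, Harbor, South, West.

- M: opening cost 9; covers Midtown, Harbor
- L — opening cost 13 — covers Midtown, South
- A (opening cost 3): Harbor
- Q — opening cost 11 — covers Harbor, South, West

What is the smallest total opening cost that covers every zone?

The greedy cost-per-new-zone heuristic would pick A, Q, and M for 23, but a cheaper cover exists.
Choose M and Q: together they cover Midtown, Harbor, South, West — every zone.
Total opening cost: 9 + 11 = 20.
No cover costs less than 20.

20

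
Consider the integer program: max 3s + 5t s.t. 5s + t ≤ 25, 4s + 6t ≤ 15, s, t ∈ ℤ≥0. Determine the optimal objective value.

11

(s,t)=(2,1) is feasible, giving 11.
(s,t)=(0,2) is feasible, giving 10.
(s,t)=(3,0) is feasible, giving 9.
The best lattice point is (2,1), giving 11.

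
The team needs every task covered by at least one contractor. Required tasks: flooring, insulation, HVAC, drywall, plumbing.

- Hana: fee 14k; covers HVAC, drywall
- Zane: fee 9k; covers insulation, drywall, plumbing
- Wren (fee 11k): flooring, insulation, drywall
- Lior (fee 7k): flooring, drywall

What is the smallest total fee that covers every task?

Choose Hana, Zane, and Lior: together they cover flooring, insulation, HVAC, drywall, plumbing — every task.
Total fee: 14 + 9 + 7 = 30.
No cover costs less than 30.

30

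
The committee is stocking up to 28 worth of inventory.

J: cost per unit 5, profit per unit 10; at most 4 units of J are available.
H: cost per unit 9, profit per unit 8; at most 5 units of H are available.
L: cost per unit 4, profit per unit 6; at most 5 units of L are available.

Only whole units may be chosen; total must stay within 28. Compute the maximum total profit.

52

J has the best ratio (10/5); taking only J gives at most 4×10 = 40 (stopped by the supply cap of 4).
Mixing does better — 4×J and 2×L: cost 28 ≤ 28, profit 4·10 + 2·6 = 52.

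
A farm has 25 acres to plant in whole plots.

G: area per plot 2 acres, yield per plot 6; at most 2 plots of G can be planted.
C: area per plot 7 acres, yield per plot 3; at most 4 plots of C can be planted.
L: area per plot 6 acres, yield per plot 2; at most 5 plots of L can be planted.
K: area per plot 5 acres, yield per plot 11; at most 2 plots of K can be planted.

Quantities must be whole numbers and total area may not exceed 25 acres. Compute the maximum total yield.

Take 2×G, 1×C, and 2×K: area 21 ≤ 25, yield 2·6 + 1·3 + 2·11 = 37.
G has the best ratio (6/2) and is taken to its limit of 2; remaining capacity is filled optimally with the others.

37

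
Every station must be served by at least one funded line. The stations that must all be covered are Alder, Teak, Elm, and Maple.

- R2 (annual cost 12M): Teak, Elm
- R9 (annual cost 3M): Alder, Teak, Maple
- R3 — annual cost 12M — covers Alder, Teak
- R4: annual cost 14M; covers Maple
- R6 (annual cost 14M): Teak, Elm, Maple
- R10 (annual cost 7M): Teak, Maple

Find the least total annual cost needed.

Choose R2 and R9: together they cover Alder, Teak, Elm, Maple — every station.
Total annual cost: 12 + 3 = 15.
No cover costs less than 15.

15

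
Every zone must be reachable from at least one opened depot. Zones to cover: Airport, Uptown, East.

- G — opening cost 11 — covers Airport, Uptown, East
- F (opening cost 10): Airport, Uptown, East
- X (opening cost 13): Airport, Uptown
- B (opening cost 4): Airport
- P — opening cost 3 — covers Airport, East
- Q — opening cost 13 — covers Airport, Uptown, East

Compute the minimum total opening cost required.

The greedy cost-per-new-zone heuristic would pick P and F for 13, but a cheaper cover exists.
F alone covers Airport, Uptown, East — every zone.
Total opening cost: 10.
No cover costs less than 10.

10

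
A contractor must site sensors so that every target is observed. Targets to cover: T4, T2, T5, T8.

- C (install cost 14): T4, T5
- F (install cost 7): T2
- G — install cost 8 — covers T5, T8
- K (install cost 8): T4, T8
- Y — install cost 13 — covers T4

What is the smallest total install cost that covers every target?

23

Choose F, G, and K: together they cover T4, T2, T5, T8 — every target.
Total install cost: 7 + 8 + 8 = 23.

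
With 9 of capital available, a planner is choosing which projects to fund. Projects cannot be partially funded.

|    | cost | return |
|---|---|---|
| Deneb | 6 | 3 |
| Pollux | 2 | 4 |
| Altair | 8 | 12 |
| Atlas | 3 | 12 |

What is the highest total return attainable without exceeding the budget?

Allowing fractional choices, the relaxed optimum would be about 22.0, but projects are indivisible.
Atlas: cost 3 ≤ 9, return 12.
Pollux + Atlas: cost 2 + 3 = 5 ≤ 9, return 4 + 12 = 16.
Deneb + Atlas: cost 6 + 3 = 9 ≤ 9, return 3 + 12 = 15.
Best is Pollux and Atlas with total return 16.

16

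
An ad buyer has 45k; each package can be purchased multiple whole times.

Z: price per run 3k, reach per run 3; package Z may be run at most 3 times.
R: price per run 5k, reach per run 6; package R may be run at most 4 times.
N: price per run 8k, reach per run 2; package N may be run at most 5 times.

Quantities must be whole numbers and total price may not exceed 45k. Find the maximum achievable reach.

37

R has the best ratio (6/5); taking only R gives at most 4×6 = 24 (stopped by the supply cap of 4).
Mixing does better — 3×Z, 4×R, and 2×N: price 45 ≤ 45, reach 3·3 + 4·6 + 2·2 = 37.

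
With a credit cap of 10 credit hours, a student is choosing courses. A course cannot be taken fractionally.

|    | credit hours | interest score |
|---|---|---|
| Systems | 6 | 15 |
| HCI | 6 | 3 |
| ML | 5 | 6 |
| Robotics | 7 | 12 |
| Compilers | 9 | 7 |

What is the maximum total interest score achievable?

Systems: credit hours 6 ≤ 10, interest score 15.
Robotics: credit hours 7 ≤ 10, interest score 12.
Best is Systems with total interest score 15.

15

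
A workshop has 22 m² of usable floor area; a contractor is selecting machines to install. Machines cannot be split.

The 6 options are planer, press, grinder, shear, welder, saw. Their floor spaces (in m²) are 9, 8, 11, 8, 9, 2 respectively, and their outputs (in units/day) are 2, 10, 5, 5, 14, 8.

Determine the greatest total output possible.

Allowing fractional choices, the relaxed optimum would be about 33.9, but machines are indivisible.
shear + welder + saw: floor space 8 + 9 + 2 = 19 ≤ 22, output 5 + 14 + 8 = 27.
press + welder + saw: floor space 8 + 9 + 2 = 19 ≤ 22, output 10 + 14 + 8 = 32.
Best is press, welder, and saw with total output 32.

32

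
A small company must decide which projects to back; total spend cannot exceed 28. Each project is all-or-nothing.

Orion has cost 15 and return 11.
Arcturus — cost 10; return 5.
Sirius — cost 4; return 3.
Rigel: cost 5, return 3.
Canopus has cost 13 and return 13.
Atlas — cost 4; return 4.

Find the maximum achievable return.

24

Allowing fractional choices, the relaxed optimum would be about 25.1, but projects are indivisible.
Arcturus + Canopus + Atlas: cost 10 + 13 + 4 = 27 ≤ 28, return 5 + 13 + 4 = 22.
Sirius + Rigel + Canopus + Atlas: cost 4 + 5 + 13 + 4 = 26 ≤ 28, return 3 + 3 + 13 + 4 = 23.
Orion + Canopus: cost 15 + 13 = 28 ≤ 28, return 11 + 13 = 24.
Best is Orion and Canopus with total return 24.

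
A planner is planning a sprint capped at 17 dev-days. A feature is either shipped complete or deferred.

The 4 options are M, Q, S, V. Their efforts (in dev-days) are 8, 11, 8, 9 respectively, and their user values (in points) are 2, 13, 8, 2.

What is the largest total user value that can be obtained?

13

Allowing fractional choices, the relaxed optimum would be about 19.0, but features are indivisible.
S + V: effort 8 + 9 = 17 ≤ 17, user value 8 + 2 = 10.
Q: effort 11 ≤ 17, user value 13.
M + S: effort 8 + 8 = 16 ≤ 17, user value 2 + 8 = 10.
Best is Q with total user value 13.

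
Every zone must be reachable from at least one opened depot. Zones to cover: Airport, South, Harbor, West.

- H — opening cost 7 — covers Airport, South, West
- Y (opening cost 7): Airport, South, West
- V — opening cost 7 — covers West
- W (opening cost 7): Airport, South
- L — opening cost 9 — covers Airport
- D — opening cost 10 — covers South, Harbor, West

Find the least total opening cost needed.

17

Choose H and D: together they cover Airport, South, Harbor, West — every zone.
Total opening cost: 7 + 10 = 17.
No cover costs less than 17.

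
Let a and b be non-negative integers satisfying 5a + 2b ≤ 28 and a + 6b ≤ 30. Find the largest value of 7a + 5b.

The continuous relaxation peaks at (3.86, 4.36) with value 48.79; rounding to a feasible lattice point costs some objective.
(a,b)=(4,4): 5·4+2·4=28≤28, 1·4+6·4=28≤30, objective 48.
(a,b)=(4,3): 5·4+2·3=26≤28, 1·4+6·3=22≤30, objective 43.
(a,b)=(3,4): 5·3+2·4=23≤28, 1·3+6·4=27≤30, objective 41.
No feasible integer point exceeds 48.

48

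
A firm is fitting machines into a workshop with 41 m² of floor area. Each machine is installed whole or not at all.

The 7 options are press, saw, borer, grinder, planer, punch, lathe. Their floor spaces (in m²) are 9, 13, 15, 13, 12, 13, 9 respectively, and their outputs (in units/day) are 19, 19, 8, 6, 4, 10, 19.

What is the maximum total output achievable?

Allowing fractional choices, the relaxed optimum would be about 64.7, but machines are indivisible.
press + saw + lathe: floor space 9 + 13 + 9 = 31 ≤ 41, output 19 + 19 + 19 = 57.
press + punch + lathe: floor space 9 + 13 + 9 = 31 ≤ 41, output 19 + 10 + 19 = 48.
press + saw + punch: floor space 9 + 13 + 13 = 35 ≤ 41, output 19 + 19 + 10 = 48.
Best is press, saw, and lathe with total output 57.

57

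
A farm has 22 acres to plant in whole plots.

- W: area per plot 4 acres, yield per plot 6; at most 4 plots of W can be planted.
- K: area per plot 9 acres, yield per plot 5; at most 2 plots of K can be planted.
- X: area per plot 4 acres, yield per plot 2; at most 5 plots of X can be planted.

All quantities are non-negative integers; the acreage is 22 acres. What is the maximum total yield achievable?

This is a bounded integer knapsack.
W has the best ratio (6/4); taking only W gives at most 4×6 = 24 (stopped by the supply cap of 4).
Mixing does better — 4×W and 1×X: area 20 ≤ 22, yield 4·6 + 1·2 = 26.

26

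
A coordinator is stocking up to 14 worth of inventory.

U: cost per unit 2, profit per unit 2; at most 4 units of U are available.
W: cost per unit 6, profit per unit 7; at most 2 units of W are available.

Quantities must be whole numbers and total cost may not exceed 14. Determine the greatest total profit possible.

16

This is a bounded integer knapsack.
W has the best ratio (7/6); taking only W gives at most 2×7 = 14 (stopped by the cost limit).
Mixing does better — 1×U and 2×W: cost 14 ≤ 14, profit 1·2 + 2·7 = 16.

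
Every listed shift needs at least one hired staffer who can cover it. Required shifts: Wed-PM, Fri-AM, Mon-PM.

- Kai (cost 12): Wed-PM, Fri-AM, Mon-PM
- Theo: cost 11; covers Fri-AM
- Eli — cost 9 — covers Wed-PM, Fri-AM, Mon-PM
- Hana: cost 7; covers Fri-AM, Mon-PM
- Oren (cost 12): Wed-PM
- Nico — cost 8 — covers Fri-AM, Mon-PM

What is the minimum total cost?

Eli alone covers Wed-PM, Fri-AM, Mon-PM — every shift.
Total cost: 9.

9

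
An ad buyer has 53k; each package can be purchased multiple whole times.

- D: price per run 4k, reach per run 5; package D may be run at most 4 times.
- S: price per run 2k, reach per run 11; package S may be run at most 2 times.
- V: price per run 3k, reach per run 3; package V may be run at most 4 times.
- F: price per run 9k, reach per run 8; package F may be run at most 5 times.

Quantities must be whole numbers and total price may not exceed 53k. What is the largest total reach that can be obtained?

72

Take 4×D, 2×S, 2×V, and 3×F: price 53 ≤ 53, reach 4·5 + 2·11 + 2·3 + 3·8 = 72.
S has the best ratio (11/2) and is taken to its limit of 2; remaining capacity is filled optimally with the others.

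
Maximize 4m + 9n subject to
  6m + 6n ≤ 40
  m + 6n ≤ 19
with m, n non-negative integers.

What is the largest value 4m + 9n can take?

34

Relaxing integrality, the LP optimum is 39.00 at (m,n) = (4.2, 2.47), which is not an integer point.
(m,n)=(4,2) is feasible, giving 34.
(m,n)=(3,2) is feasible, giving 30.
(m,n)=(5,1) is feasible, giving 29.
No feasible integer point exceeds 34.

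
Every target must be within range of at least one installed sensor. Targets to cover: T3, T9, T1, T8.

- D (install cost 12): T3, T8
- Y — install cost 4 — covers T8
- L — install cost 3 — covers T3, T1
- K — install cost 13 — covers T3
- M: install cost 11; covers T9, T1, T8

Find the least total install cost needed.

14

The greedy cost-per-new-target heuristic would pick L, Y, and M for 18, but a cheaper cover exists.
Choose L and M: together they cover T3, T9, T1, T8 — every target.
Total install cost: 3 + 11 = 14.
No cover costs less than 14.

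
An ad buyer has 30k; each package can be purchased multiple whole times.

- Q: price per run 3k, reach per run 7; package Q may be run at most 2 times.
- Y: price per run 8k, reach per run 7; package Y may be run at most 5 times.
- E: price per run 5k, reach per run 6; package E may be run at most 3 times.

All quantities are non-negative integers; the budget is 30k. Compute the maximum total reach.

Take 2×Q, 1×Y, and 3×E: price 29 ≤ 30, reach 2·7 + 1·7 + 3·6 = 39.
Q has the best ratio (7/3) and is taken to its limit of 2; remaining capacity is filled optimally with the others.

39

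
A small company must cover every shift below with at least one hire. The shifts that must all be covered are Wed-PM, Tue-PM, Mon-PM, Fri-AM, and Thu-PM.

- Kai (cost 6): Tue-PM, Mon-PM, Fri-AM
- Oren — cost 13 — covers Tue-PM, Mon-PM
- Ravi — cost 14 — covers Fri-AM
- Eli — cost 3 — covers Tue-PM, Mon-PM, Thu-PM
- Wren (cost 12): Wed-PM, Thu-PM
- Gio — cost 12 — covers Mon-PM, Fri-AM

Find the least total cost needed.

18

This is a weighted set-cover instance.
Choose Kai and Wren: together they cover Wed-PM, Tue-PM, Mon-PM, Fri-AM, Thu-PM — every shift.
Total cost: 6 + 12 = 18.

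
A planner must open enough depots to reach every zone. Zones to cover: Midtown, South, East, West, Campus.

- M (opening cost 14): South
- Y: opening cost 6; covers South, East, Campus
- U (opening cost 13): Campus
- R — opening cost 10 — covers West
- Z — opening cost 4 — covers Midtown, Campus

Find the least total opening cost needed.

Choose Y, R, and Z: together they cover Midtown, South, East, West, Campus — every zone.
Total opening cost: 6 + 10 + 4 = 20.
No cover costs less than 20.

20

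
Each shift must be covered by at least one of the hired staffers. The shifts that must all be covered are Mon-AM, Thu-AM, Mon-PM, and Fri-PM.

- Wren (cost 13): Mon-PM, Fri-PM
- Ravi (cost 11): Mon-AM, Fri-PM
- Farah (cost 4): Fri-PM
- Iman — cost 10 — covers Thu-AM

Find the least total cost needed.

The greedy cost-per-new-shift heuristic would pick Farah, Iman, Ravi, and Wren for 38, but a cheaper cover exists.
Choose Wren, Ravi, and Iman: together they cover Mon-AM, Thu-AM, Mon-PM, Fri-PM — every shift.
Total cost: 13 + 11 + 10 = 34.
No cover costs less than 34.

34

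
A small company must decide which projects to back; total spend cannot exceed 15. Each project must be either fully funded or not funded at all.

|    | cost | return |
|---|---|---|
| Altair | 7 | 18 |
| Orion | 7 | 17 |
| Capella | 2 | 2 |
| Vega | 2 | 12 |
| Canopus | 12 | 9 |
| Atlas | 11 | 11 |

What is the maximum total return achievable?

35

Take Altair and Orion: cost 7 + 7 = 14 ≤ 15, return 18 + 17 = 35.
No other feasible combination does better.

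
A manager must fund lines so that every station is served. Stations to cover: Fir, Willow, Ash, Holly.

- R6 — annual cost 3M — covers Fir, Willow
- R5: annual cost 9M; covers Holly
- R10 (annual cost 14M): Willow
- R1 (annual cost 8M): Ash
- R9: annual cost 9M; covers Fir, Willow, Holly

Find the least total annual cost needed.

This is an integer covering problem.
The greedy cost-per-new-station heuristic would pick R6, R1, and R5 for 20, but a cheaper cover exists.
Choose R1 and R9: together they cover Fir, Willow, Ash, Holly — every station.
Total annual cost: 8 + 9 = 17.
No cover costs less than 17.

17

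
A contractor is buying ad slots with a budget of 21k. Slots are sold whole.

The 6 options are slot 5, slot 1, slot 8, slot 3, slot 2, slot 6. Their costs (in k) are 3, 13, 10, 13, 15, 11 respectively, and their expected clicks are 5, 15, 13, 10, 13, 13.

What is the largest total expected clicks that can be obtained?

26

slot 8 + slot 6: cost 10 + 11 = 21 ≤ 21, expected clicks 13 + 13 = 26.
slot 5 + slot 1: cost 3 + 13 = 16 ≤ 21, expected clicks 5 + 15 = 20.
slot 5 + slot 8: cost 3 + 10 = 13 ≤ 21, expected clicks 5 + 13 = 18.
Best is slot 8 and slot 6 with total expected clicks 26.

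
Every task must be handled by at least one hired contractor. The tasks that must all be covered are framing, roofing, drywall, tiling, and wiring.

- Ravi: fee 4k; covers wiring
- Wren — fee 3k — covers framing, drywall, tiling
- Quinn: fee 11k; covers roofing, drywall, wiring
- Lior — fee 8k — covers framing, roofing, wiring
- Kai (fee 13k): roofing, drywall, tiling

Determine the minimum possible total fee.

The greedy cost-per-new-task heuristic would pick Wren, Ravi, and Lior for 15, but a cheaper cover exists.
Choose Wren and Lior: together they cover framing, roofing, drywall, tiling, wiring — every task.
Total fee: 3 + 8 = 11.
No cover costs less than 11.

11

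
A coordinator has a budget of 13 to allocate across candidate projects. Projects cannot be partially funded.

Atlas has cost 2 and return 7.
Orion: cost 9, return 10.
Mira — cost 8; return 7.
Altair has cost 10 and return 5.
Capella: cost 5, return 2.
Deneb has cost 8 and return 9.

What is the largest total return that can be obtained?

17

Allowing fractional choices, the relaxed optimum would be about 19.3, but projects are indivisible.
Atlas + Orion: cost 2 + 9 = 11 ≤ 13, return 7 + 10 = 17.
Atlas + Mira: cost 2 + 8 = 10 ≤ 13, return 7 + 7 = 14.
Atlas + Deneb: cost 2 + 8 = 10 ≤ 13, return 7 + 9 = 16.
Best is Atlas and Orion with total return 17.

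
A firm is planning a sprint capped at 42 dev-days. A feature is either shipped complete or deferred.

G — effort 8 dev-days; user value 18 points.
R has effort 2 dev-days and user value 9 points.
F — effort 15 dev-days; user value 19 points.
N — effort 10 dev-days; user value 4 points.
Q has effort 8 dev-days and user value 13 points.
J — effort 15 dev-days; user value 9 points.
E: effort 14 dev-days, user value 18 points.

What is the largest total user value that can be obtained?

64

Allowing fractional choices, the relaxed optimum would be about 70.7, but features are indivisible.
G + R + N + Q + E: effort 8 + 2 + 10 + 8 + 14 = 42 ≤ 42, user value 18 + 9 + 4 + 13 + 18 = 62.
G + R + F + E: effort 8 + 2 + 15 + 14 = 39 ≤ 42, user value 18 + 9 + 19 + 18 = 64.
Best is G, R, F, and E with total user value 64.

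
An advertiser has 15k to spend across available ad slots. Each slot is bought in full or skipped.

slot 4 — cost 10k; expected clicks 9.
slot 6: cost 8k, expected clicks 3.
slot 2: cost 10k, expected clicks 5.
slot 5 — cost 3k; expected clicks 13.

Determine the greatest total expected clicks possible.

22

Allowing fractional choices, the relaxed optimum would be about 23.0, but ad slots are indivisible.
slot 2 + slot 5: cost 10 + 3 = 13 ≤ 15, expected clicks 5 + 13 = 18.
slot 6 + slot 5: cost 8 + 3 = 11 ≤ 15, expected clicks 3 + 13 = 16.
slot 4 + slot 5: cost 10 + 3 = 13 ≤ 15, expected clicks 9 + 13 = 22.
Best is slot 4 and slot 5 with total expected clicks 22.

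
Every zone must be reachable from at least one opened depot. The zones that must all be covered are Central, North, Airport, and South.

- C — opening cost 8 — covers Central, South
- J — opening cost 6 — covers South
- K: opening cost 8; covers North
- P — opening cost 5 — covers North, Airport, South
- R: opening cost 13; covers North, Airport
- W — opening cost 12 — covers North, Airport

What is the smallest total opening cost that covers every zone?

13

Choose C and P: together they cover Central, North, Airport, South — every zone.
Total opening cost: 8 + 5 = 13.
No cover costs less than 13.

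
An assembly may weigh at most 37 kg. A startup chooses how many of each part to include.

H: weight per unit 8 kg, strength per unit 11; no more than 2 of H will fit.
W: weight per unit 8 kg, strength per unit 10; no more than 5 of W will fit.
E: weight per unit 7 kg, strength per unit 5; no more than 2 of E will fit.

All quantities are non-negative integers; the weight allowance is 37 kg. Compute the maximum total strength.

H has the best ratio (11/8); taking only H gives at most 2×11 = 22 (stopped by the supply cap of 2).
Mixing does better — 2×H and 2×W: weight 32 ≤ 37, strength 2·11 + 2·10 = 42.

42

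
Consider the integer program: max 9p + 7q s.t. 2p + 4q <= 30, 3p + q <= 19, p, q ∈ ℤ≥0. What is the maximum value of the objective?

Relaxing integrality, the LP optimum is 77.80 at (p,q) = (4.6, 5.2), which is not an integer point.
(p,q)=(5,4): 2·5+4·4=26≤30, 3·5+1·4=19≤19, objective 73.
(p,q)=(4,5): 2·4+4·5=28≤30, 3·4+1·5=17≤19, objective 71.
(p,q)=(3,6): 2·3+4·6=30≤30, 3·3+1·6=15≤19, objective 69.
Maximum is 73 at (p,q)=(5,4).

73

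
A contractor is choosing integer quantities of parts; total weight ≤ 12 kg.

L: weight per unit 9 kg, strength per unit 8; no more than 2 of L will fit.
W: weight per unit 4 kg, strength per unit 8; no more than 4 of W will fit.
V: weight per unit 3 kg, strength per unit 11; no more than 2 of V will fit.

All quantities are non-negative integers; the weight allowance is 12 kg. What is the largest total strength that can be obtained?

30

1×W and 2×V: weight 10 ≤ 12, strength 1·8 + 2·11 = 30.
2×W and 1×V: weight 11 ≤ 12, strength 2·8 + 1·11 = 27.
Best is 30.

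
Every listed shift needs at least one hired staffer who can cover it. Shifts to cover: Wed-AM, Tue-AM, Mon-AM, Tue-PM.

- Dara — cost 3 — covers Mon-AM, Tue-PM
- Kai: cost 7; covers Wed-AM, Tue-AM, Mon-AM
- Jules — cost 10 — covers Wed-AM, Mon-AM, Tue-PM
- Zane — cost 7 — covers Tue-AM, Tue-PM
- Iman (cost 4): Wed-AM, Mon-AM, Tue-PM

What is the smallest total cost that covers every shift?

10

The greedy cost-per-new-shift heuristic would pick Iman and Kai for 11, but a cheaper cover exists.
Choose Dara and Kai: together they cover Wed-AM, Tue-AM, Mon-AM, Tue-PM — every shift.
Total cost: 3 + 7 = 10.
No cover costs less than 10.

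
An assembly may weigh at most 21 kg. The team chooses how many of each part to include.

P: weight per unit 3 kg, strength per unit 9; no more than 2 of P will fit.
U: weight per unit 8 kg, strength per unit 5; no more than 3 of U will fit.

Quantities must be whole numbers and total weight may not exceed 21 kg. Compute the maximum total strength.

23

P has the best ratio (9/3); taking only P gives at most 2×9 = 18 (stopped by the supply cap of 2).
Mixing does better — 2×P and 1×U: weight 14 ≤ 21, strength 2·9 + 1·5 = 23.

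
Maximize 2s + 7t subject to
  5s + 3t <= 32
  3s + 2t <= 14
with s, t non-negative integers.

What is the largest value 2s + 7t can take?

(s,t)=(0,7): 5·0+3·7=21≤32, 3·0+2·7=14≤14, objective 49.
(s,t)=(0,6): 5·0+3·6=18≤32, 3·0+2·6=12≤14, objective 42.
The best lattice point is (0,7), giving 49.

49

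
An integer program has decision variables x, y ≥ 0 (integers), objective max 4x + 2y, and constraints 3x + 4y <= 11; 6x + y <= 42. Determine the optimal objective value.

12

(x,y)=(3,0): 3·3+4·0=9≤11, 6·3+1·0=18≤42, objective 12.
(x,y)=(2,1): 3·2+4·1=10≤11, 6·2+1·1=13≤42, objective 10.
(x,y)=(2,0): 3·2+4·0=6≤11, 6·2+1·0=12≤42, objective 8.
No feasible integer point exceeds 12.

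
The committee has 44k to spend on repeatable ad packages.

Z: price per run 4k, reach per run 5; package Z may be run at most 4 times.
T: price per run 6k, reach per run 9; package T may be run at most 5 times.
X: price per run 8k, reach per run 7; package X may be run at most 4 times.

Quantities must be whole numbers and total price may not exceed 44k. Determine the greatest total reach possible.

60

This is a bounded integer knapsack.
T has the best ratio (9/6); taking only T gives at most 5×9 = 45 (stopped by the supply cap of 5).
Mixing does better — 3×Z and 5×T: price 42 ≤ 44, reach 3·5 + 5·9 = 60.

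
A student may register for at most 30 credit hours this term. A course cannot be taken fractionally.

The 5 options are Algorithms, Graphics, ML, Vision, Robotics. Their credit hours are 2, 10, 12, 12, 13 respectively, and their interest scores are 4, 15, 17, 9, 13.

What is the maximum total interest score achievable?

36

Algorithms + ML + Robotics: credit hours 2 + 12 + 13 = 27 ≤ 30, interest score 4 + 17 + 13 = 34.
Graphics + ML: credit hours 10 + 12 = 22 ≤ 30, interest score 15 + 17 = 32.
Algorithms + Graphics + ML: credit hours 2 + 10 + 12 = 24 ≤ 30, interest score 4 + 15 + 17 = 36.
Best is Algorithms, Graphics, and ML with total interest score 36.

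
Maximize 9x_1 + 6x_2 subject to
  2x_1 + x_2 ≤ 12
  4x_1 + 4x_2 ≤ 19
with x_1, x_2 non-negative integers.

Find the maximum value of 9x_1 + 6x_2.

(x_1,x_2)=(4,0): 2·4+1·0=8≤12, 4·4+4·0=16≤19, objective 36.
(x_1,x_2)=(3,1): 2·3+1·1=7≤12, 4·3+4·1=16≤19, objective 33.
(x_1,x_2)=(3,0): 2·3+1·0=6≤12, 4·3+4·0=12≤19, objective 27.
Maximum is 36 at (x_1,x_2)=(4,0).

36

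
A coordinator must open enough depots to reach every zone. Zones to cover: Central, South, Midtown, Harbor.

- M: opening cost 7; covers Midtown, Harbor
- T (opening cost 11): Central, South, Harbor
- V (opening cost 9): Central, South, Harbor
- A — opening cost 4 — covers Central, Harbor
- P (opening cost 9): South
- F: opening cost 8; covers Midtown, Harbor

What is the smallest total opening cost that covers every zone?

16

The greedy cost-per-new-zone heuristic would pick A, M, and V for 20, but a cheaper cover exists.
Choose M and V: together they cover Central, South, Midtown, Harbor — every zone.
Total opening cost: 7 + 9 = 16.
No cover costs less than 16.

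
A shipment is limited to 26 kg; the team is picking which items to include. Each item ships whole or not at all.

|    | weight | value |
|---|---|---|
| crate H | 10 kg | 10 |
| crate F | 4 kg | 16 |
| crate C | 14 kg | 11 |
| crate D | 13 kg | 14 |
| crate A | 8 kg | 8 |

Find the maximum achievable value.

This is an integer program with binary decision variables.
Allowing fractional choices, the relaxed optimum would be about 39.0, but items are indivisible.
crate H + crate F + crate A: weight 10 + 4 + 8 = 22 ≤ 26, value 10 + 16 + 8 = 34.
crate F + crate D + crate A: weight 4 + 13 + 8 = 25 ≤ 26, value 16 + 14 + 8 = 38.
crate F + crate C + crate A: weight 4 + 14 + 8 = 26 ≤ 26, value 16 + 11 + 8 = 35.
Best is crate F, crate D, and crate A with total value 38.

38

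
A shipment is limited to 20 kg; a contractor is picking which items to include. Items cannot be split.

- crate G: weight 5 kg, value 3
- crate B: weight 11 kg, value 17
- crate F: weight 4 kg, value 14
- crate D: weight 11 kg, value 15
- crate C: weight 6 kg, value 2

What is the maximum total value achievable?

Take crate G, crate B, and crate F: weight 5 + 11 + 4 = 20 ≤ 20, value 3 + 17 + 14 = 34.
No other feasible combination does better.

34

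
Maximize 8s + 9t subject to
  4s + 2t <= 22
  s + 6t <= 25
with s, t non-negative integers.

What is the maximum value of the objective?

59

The continuous relaxation peaks at (3.73, 3.55) with value 61.73; rounding to a feasible lattice point costs some objective.
(s,t)=(4,3): 4·4+2·3=22≤22, 1·4+6·3=22≤25, objective 59.
(s,t)=(3,3): 4·3+2·3=18≤22, 1·3+6·3=21≤25, objective 51.
(s,t)=(4,2): 4·4+2·2=20≤22, 1·4+6·2=16≤25, objective 50.
The best lattice point is (4,3), giving 59.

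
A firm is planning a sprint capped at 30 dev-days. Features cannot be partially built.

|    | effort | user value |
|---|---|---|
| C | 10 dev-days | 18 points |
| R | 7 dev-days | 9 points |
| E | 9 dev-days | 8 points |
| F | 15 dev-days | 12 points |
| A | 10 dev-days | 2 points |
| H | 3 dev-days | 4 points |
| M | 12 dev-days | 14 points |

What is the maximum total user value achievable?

41

Allowing fractional choices, the relaxed optimum would be about 42.7, but features are indivisible.
C + R + M: effort 10 + 7 + 12 = 29 ≤ 30, user value 18 + 9 + 14 = 41.
C + H + M: effort 10 + 3 + 12 = 25 ≤ 30, user value 18 + 4 + 14 = 36.
C + R + E + H: effort 10 + 7 + 9 + 3 = 29 ≤ 30, user value 18 + 9 + 8 + 4 = 39.
Best is C, R, and M with total user value 41.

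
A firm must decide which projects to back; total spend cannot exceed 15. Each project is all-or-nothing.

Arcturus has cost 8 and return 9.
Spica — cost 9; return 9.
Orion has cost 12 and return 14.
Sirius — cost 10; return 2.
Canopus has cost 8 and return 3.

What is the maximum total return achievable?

Take Orion: cost 12 ≤ 15, return 14.
No other feasible combination does better.

14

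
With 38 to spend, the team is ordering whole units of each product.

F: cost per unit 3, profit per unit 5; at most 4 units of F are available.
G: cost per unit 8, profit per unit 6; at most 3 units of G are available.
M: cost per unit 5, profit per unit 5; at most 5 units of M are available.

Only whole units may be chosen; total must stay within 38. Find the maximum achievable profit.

This is a bounded integer knapsack.
F has the best ratio (5/3); taking only F gives at most 4×5 = 20 (stopped by the supply cap of 4).
Mixing does better — 4×F and 5×M: cost 37 ≤ 38, profit 4·5 + 5·5 = 45.

45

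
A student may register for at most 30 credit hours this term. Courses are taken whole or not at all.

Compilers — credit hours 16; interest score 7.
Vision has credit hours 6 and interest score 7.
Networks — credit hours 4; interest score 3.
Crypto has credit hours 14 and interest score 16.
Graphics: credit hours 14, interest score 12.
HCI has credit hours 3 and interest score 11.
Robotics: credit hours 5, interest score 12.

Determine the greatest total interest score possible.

Networks + Crypto + HCI + Robotics: credit hours 4 + 14 + 3 + 5 = 26 ≤ 30, interest score 3 + 16 + 11 + 12 = 42.
Vision + Crypto + HCI + Robotics: credit hours 6 + 14 + 3 + 5 = 28 ≤ 30, interest score 7 + 16 + 11 + 12 = 46.
Best is Vision, Crypto, HCI, and Robotics with total interest score 46.

46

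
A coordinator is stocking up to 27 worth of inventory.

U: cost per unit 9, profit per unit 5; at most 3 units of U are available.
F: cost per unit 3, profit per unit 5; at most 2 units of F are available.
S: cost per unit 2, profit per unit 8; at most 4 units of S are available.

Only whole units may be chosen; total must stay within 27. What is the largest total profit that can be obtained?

47

2×F and 4×S: cost 14 ≤ 27, profit 2·5 + 4·8 = 42.
1×U, 2×F, and 4×S: cost 23 ≤ 27, profit 1·5 + 2·5 + 4·8 = 47.
Best is 47.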